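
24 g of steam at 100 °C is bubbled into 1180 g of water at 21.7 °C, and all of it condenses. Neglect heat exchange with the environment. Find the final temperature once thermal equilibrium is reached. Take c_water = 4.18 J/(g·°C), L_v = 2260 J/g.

Setting the total heat transfer to zero:
condense steam: −24×2260 = −54240
  condensed water 100 °C→T: 100.32(T − 100)
  original water: 4932.4(T − 21.7)
5032.7 T = 54240 + 10032 + 107033 = 171305
T ≈ 34.04 °C (< 100 °C, so full condensation is consistent).

T_f ≈ 34.0 °C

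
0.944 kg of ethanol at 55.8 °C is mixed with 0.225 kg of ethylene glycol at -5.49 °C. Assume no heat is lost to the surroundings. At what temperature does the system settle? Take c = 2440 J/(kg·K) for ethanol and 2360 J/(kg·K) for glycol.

Heat lost by the ethanol equals heat gained by the glycol:
0.944×2440×(55.8 − T) = 0.225×2360×(T − (-5.49))
2303.4(55.8 − T) = 531(T − (-5.49))
2834.4 T = 125612  ⇒  T ≈ 44.32 °C

T_f ≈ 44.3 °C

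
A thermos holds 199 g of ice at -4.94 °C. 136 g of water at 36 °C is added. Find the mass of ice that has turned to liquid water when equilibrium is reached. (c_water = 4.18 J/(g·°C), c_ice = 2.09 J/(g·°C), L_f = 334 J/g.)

m_melted ≈ 55.1 g

Heat available from the water dropping to 0 °C: 136·4.18·36 = 20465 J.
Warming the ice to 0 °C takes 199·2.09·4.94 = 2054.6 J, leaving 18411 J for melting.
Melting all 199 g of ice would need 199·334 = 66466 J.
That's not enough to melt it all — equilibrium is at 0 °C with ice remaining.
m_melted·334 = 18411  ⇒  m_melted ≈ 55.12 g.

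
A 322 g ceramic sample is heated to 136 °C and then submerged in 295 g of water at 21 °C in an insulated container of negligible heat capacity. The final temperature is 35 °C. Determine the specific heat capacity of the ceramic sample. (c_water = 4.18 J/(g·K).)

Heat lost by the ceramic sample = heat gained by the water:
322×c×(136 − 35) = 295×4.18×(35 − 21)
32522 c = 17263  ⇒  c ≈ 0.5308 J/(g·K)

c ≈ 0.531 J/(g·K)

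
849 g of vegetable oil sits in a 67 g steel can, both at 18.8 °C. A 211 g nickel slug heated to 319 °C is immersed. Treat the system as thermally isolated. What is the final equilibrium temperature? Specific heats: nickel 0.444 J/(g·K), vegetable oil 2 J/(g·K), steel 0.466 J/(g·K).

T_f ≈ 34.2 °C

Conservation of energy gives ΣQ = 0:
211*0.444*(T − 319) + 849*2*(T − 18.8) + 67*0.466*(T − 18.8) = 0
(93.68 + 1698 + 31.22) T = 93.68*319 + 1698*18.8 + 31.22*18.8
T ≈ 34.23 °C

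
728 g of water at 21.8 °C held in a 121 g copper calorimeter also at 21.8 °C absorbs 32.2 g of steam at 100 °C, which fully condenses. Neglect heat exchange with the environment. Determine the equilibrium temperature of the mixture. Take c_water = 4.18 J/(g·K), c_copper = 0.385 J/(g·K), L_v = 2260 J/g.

T_f ≈ 47.6 °C

Setting the total heat transfer to zero:
steam→water at 100 °C releases m L_v = 32.2×2260 = 72772; condensed water 100 °C→T: 134.6(T − 100); water warms: 728×4.18×(T − 21.8) = 3043(T − 21.8); copper cup: 121×0.385×(T − 21.8) = 46.59(T − 21.8)
3224.2 T = 72772 + 13460 + 67354 = 153585
T ≈ 47.63 °C (< 100 °C, so full condensation is consistent).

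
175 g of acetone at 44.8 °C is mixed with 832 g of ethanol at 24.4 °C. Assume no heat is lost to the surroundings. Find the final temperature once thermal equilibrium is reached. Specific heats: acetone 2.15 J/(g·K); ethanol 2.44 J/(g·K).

Set heat shed by the hot body equal to heat absorbed by the cold body:
175·2.15·(44.8 − T) = 832·2.44·(T − 24.4)
376.25(44.8 − T) = 2030.1(T − 24.4)
2406.3 T = 66390  ⇒  T ≈ 27.59 °C

T_f ≈ 27.6 °C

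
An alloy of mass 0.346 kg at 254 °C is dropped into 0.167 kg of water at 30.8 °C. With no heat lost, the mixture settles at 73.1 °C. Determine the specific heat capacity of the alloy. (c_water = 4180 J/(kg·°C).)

Heat lost by the alloy = heat gained by the water:
0.346×c×(254 − 73.1) = 0.167×4180×(73.1 − 30.8)
62.59 c = 29528  ⇒  c ≈ 471.8 J/(kg·°C)

c ≈ 472 J/(kg·°C)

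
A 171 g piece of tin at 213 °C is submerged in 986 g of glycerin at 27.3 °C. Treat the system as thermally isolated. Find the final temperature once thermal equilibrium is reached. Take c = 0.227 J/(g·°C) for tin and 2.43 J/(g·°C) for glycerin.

Heat lost by the tin equals heat gained by the glycerin:
171·0.227·(213 − T) = 986·2.43·(T − 27.3)
38.82(213 − T) = 2396(T − 27.3)
2434.8 T = 73678  ⇒  T ≈ 30.26 °C

T_f ≈ 30.3 °C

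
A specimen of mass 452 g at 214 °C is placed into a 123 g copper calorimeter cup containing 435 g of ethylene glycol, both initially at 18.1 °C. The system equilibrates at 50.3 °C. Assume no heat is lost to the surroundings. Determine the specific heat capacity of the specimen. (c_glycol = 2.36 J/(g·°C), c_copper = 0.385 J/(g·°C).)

Setting the total heat transfer to zero:
452·c·(50.3 − 214) + 435·2.36·(50.3 − 18.1) + 123·0.385·(50.3 − 18.1) = 0
-73992 c = -34581
c = -34581/-73992 ≈ 0.4674 J/(g·°C)

c ≈ 0.467 J/(g·°C)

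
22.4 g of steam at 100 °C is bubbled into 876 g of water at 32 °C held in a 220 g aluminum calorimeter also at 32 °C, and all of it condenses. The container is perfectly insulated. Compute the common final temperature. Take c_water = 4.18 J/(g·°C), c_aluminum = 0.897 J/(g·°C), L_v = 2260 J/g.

Sum of m c ΔT and latent-heat terms is zero:
steam→water at 100 °C releases m L_v = 22.4·2260 = 50624
  condensed water 100 °C→T: 93.63(T − 100)
  original water: 3661.7(T − 32)
  aluminum cup: 220·0.897·(T − 32) = 197.34(T − 32)
3952.7 T = 50624 + 9363.2 + 123489 = 183476
T ≈ 46.42 °C — below 100 °C, confirming all the steam condensed.

T_f ≈ 46.4 °C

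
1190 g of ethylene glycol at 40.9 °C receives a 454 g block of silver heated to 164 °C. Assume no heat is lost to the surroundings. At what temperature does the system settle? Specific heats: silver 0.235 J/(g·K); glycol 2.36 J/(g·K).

T_f ≈ 45.4 °C

Let T be the final temperature. ΣQ_i = 0:
454·0.235·(T − 164) + 1190·2.36·(T − 40.9) = 0
106.69(T − 164) + 2808.4(T − 40.9) = 0
2915.1 T = 132361
T = 132361 / 2915.1 = 45.4 °C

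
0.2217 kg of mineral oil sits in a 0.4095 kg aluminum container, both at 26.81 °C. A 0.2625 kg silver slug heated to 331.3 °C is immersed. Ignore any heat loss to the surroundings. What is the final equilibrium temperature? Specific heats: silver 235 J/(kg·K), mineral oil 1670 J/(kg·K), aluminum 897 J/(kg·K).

Net heat exchanged in the isolated system is zero:
0.2625*235*(T − 331.3) + 0.2217*1670*(T − 26.81) + 0.4095*897*(T − 26.81) = 0
799.25 T = 40211
T = 40211 / 799.25 = 50.3 °C

T_f ≈ 50.3 °C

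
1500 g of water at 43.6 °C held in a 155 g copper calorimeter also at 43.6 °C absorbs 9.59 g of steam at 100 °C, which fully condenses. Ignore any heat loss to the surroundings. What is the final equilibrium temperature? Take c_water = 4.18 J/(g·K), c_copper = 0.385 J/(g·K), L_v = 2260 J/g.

Energy conservation, ΣQ = 0:
condense steam: −9.59·2260 = −21673; condensate cools 100→T: 9.59·4.18·(T − 100) = 40.09(T − 100); original water: 6270(T − 43.6); copper cup: 155·0.385·(T − 43.6) = 59.68(T − 43.6)
6369.8 T = 21673 + 4008.6 + 275974 = 301656
T ≈ 47.36 °C (< 100 °C, so full condensation is consistent).

T_f ≈ 47.4 °C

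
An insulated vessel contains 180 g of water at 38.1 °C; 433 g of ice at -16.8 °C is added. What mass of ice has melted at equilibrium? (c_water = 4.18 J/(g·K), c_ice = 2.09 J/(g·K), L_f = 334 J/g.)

m_melted ≈ 40.3 g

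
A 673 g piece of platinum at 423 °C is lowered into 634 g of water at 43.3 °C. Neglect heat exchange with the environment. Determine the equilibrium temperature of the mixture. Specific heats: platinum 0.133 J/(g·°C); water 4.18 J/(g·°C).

T_f ≈ 55.7 °C

Energy conservation, ΣQ = 0:
673·0.133·(T − 423) + 634·4.18·(T − 43.3) = 0
89.51(T − 423) + 2650.1(T − 43.3) = 0
(89.51 + 2650.1) T = 89.51·423 + 2650.1·43.3
T = 152613 / 2739.6 = 55.7 °C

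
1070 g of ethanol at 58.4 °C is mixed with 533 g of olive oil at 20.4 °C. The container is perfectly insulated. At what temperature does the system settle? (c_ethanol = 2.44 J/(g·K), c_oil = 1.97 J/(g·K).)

T_f = Σ m_i c_i T_i / Σ m_i c_i:
T_f = (2610.8·58.4 + 1050·20.4) / (2610.8 + 1050)
    = 173891 / 3660.8 ≈ 47.50 °C

T_f ≈ 47.5 °C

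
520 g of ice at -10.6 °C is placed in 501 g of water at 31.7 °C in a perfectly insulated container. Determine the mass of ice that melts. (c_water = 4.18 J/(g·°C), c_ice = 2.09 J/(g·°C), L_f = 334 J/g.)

m_melted ≈ 164 g

Water can give up m c ΔT = 501×4.18×31.7 = 66386 J before reaching 0 °C.
Warming the ice to 0 °C takes 520×2.09×10.6 = 11520 J, leaving 54865 J for melting.
Melting all 520 g of ice would need 520×334 = 173680 J.
54865 J < 173680 J, so only part of the ice melts and the system sits at 0 °C.
m_melt = 54865 / L_f = 164.3 g.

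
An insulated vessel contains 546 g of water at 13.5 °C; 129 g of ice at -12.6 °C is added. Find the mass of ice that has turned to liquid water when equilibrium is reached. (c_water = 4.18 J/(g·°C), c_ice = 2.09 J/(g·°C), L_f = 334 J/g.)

m_melted ≈ 82.1 g

Water can give up m c ΔT = 546×4.18×13.5 = 30811 J before reaching 0 °C.
Warming the ice to 0 °C takes 129×2.09×12.6 = 3397.1 J, leaving 27414 J for melting.
To melt every bit of ice: 129×334 = 43086 J.
Since 27414 < 43086 J, not all the ice melts; equilibrium is at 0 °C.
m_melted×334 = 27414  ⇒  m_melted ≈ 82.08 g.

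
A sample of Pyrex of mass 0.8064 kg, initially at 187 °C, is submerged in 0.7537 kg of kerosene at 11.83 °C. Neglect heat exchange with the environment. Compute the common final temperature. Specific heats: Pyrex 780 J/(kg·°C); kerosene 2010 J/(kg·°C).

T_f ≈ 63.2 °C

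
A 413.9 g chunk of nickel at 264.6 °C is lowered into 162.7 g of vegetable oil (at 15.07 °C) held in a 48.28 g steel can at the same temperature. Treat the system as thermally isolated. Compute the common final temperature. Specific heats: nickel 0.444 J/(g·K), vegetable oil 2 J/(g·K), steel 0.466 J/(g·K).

T_f ≈ 101.3 °C

T_f = Σ m_i c_i T_i / Σ m_i c_i:
T_f = (183.77·264.6 + 325.4·15.07 + 22.5·15.07) / (183.77 + 325.4 + 22.5)
    = 53869 / 531.67 ≈ 101.32 °C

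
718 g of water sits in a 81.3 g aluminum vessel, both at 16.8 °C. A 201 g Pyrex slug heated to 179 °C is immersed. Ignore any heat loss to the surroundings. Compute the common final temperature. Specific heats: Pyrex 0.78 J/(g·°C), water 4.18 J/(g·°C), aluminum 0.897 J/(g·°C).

Net heat exchanged in the isolated system is zero:
201*0.78*(T − 179) + 718*4.18*(T − 16.8) + 81.3*0.897*(T − 16.8) = 0
3230.9 T = 79710
T = 79710/3230.9 ≈ 24.67 °C

T_f ≈ 24.7 °C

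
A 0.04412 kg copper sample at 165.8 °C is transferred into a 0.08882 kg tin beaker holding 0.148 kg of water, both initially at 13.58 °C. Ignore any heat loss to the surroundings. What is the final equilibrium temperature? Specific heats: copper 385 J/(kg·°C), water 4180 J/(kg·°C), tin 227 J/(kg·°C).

Heat gained plus heat lost sum to zero:
0.04412*385*(T − 165.8) + 0.148*4180*(T − 13.58) + 0.08882*227*(T − 13.58) = 0
16.99(T − 165.8) + 618.64(T − 13.58) + 20.16(T − 13.58) = 0
655.79 T = 11491
T = 11491 / 655.79 = 17.5 °C

T_f ≈ 17.5 °C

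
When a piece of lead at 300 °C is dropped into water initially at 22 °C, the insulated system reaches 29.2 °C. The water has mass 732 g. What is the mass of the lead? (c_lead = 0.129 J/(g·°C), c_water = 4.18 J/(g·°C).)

Heat gained plus heat lost sum to zero:
m·0.129·(29.2 − 300) + 732·4.18·(29.2 − 22) = 0
-34.93 m = -22030
m = -22030/-34.93 ≈ 630.6 g

m ≈ 631 g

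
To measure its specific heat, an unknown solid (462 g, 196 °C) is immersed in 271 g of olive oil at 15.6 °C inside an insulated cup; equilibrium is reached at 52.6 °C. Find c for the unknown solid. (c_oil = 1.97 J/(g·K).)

c ≈ 0.298 J/(g·K)

Net heat exchanged in the isolated system is zero:
462·c·(52.6 − 196) + 271·1.97·(52.6 − 15.6) = 0
-66251 c = -19753
c = -19753/-66251 ≈ 0.2982 J/(g·K)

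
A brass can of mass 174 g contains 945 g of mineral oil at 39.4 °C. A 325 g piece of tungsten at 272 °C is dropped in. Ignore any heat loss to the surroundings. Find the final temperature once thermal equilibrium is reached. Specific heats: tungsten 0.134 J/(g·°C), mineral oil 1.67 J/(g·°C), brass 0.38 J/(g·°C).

Energy conservation, ΣQ = 0:
325×0.134×(T − 272) + 945×1.67×(T − 39.4) + 174×0.38×(T − 39.4) = 0
43.55(T − 272) + 1578.1(T − 39.4) + 66.12(T − 39.4) = 0
(43.55 + 1578.1 + 66.12) T = 43.55×272 + 1578.1×39.4 + 66.12×39.4
T ≈ 45.40 °C

T_f ≈ 45.4 °C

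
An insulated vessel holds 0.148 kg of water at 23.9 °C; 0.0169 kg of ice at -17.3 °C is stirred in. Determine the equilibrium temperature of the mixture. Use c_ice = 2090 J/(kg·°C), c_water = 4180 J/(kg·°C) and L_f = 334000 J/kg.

T_f ≈ 12.4 °C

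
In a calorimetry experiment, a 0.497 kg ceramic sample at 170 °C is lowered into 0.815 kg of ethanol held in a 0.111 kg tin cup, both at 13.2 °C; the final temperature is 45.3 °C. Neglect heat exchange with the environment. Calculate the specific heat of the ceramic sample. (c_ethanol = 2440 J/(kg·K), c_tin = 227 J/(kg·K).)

c ≈ 1040 J/(kg·K)

Conservation of energy gives ΣQ = 0:
0.497×c×(45.3 − 170) + 0.815×2440×(45.3 − 13.2) + 0.111×227×(45.3 − 13.2) = 0
-61.98 c = -64643
c = -64643/-61.98 ≈ 1043 J/(kg·K)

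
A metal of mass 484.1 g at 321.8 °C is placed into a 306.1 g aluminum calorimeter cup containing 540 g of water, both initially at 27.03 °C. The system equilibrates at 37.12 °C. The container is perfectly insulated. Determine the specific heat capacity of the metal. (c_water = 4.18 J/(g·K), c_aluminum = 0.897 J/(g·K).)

c ≈ 0.185 J/(g·K)

Energy conservation, ΣQ = 0:
484.1·c·(37.12 − 321.8) + 540·4.18·(37.12 − 27.03) + 306.1·0.897·(37.12 − 27.03) = 0
-137814 c = -25546
c = -25546/-137814 ≈ 0.1854 J/(g·K)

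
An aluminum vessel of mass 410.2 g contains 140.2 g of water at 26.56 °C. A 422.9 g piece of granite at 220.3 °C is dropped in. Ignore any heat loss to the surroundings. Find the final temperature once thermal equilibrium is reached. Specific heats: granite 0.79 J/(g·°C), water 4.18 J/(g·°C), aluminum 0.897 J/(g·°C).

T_f = Σ m_i c_i T_i / Σ m_i c_i:
T_f = (334.09*220.3 + 586.04*26.56 + 367.95*26.56) / (334.09 + 586.04 + 367.95)
    = 98938 / 1288.1 ≈ 76.81 °C

T_f ≈ 76.8 °C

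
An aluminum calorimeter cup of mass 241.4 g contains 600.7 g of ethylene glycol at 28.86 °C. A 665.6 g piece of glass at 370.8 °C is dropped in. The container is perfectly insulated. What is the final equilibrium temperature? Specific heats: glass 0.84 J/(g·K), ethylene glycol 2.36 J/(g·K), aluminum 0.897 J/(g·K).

Let T be the final temperature. ΣQ_i = 0:
665.6×0.84×(T − 370.8) + 600.7×2.36×(T − 28.86) + 241.4×0.897×(T − 28.86) = 0
559.1(T − 370.8) + 1417.7(T − 28.86) + 216.54(T − 28.86) = 0
2193.3 T = 254478
T = 254478/2193.3 ≈ 116.03 °C

T_f ≈ 116.0 °C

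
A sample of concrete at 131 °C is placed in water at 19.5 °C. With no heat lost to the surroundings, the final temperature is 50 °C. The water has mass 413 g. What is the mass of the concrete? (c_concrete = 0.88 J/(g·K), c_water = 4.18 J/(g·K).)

m ≈ 739 g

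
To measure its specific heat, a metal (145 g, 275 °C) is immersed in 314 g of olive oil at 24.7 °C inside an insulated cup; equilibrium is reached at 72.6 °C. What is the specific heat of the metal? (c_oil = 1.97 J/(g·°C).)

Setting the total heat transfer to zero:
145×c×(72.6 − 275) + 314×1.97×(72.6 − 24.7) = 0
-29348 c = -29630
c = -29630/-29348 ≈ 1.01 J/(g·°C)

c ≈ 1.01 J/(g·°C)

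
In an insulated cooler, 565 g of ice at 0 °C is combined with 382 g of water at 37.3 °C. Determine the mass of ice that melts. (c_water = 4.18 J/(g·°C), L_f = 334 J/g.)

m_melted ≈ 178 g

Water can give up m c ΔT = 382·4.18·37.3 = 59559 J before reaching 0 °C.
Melting all 565 g of ice would need 565·334 = 188710 J.
That's not enough to melt it all — equilibrium is at 0 °C with ice remaining.
Mass melted = 59559/334 ≈ 178.3 g.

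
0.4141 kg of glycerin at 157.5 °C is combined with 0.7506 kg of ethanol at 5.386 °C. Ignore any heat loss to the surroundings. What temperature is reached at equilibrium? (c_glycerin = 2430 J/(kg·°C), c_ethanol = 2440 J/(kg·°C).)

T_f ≈ 59.3 °C

Net heat exchanged in the isolated system is zero:
0.4141*2430*(T − 157.5) + 0.7506*2440*(T − 5.386) = 0
1006.3(T − 157.5) + 1831.5(T − 5.386) = 0
(1006.3 + 1831.5) T = 1006.3*157.5 + 1831.5*5.386
T = 168351 / 2837.7 = 59.3 °C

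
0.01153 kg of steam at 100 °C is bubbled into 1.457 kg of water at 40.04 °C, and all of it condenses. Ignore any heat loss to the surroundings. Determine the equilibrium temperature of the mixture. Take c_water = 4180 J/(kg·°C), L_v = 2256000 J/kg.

Taking heat into each body as positive, Σ m c ΔT = 0:
steam→water at 100 °C releases m L_v = 0.01153·2256000 = 26012; condensate cools 100→T: 0.01153·4180·(T − 100) = 48.2(T − 100); water warms: 1.457·4180·(T − 40.04) = 6090.3(T − 40.04)
6138.5 T = 26012 + 4819.5 + 243854 = 274685
T ≈ 44.75 °C, under the boiling point, so the assumption holds.

T_f ≈ 44.7 °C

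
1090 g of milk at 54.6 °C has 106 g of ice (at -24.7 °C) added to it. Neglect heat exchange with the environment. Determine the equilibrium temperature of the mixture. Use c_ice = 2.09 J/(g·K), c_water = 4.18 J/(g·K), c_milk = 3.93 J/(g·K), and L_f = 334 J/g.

Sum of m c ΔT and latent-heat terms is zero:
ice -24.7→0 °C: 106·2.09·24.7 = 5472
  fusion: m_ice L_f = 106·334 = 35404
  warm the meltwater: 443.08 T
  milk: 4283.7(T − 54.6)
4726.8 T = 233890 − 40876 = 193014
T ≈ 40.83 °C. Since T > 0 °C, the all-ice-melts assumption holds.

T_f ≈ 40.8 °C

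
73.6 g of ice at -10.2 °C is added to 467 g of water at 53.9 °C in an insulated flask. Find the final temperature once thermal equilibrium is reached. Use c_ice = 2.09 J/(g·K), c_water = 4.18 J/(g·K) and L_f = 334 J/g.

T_f ≈ 35.0 °C

Net heat exchanged in the isolated system is zero:
ice -10.2→0 °C: 73.6·2.09·10.2 = 1569; melt ice: 73.6·334 = 24582; meltwater 0→T: 73.6·4.18·T = 307.65 T; water cools: 467·4.18·(T − 53.9) = 1952.1(T − 53.9)
2259.7 T = 105216 − 26151 = 79065
T ≈ 34.99 °C (positive, so assuming full melt was valid).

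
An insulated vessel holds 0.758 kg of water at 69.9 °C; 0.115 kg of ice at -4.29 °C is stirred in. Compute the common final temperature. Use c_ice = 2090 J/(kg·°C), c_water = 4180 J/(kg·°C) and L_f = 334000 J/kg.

Sum of m c ΔT and latent-heat terms is zero:
warm ice to 0 °C: 0.115×2090×(0 − (-4.29)) = 1031.1
  melt ice: 0.115×334000 = 38410
  meltwater 0→T: 0.115×4180×T = 480.7 T
  water: 3168.4(T − 69.9)
3649.1 T = 221474 − 39441 = 182033
T ≈ 49.88 °C (positive, so assuming full melt was valid).

T_f ≈ 49.9 °C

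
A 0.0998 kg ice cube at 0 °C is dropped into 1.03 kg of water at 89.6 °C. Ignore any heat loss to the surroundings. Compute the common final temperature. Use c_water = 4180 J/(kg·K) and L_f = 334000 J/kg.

T_f ≈ 74.6 °C

Energy conservation, ΣQ = 0:
latent heat to melt: 0.0998×334000 = 33333
  warm the meltwater: 417.16 T
  water cools: 1.03×4180×(T − 89.6) = 4305.4(T − 89.6)
4722.6 T = 385764 − 33333 = 352431
T ≈ 74.63 °C (positive, so assuming full melt was valid).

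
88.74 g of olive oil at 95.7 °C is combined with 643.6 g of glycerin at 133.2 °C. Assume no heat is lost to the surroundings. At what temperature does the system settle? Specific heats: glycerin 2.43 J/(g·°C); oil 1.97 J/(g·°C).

T_f ≈ 129.4 °C

|Q_glycerin| = |Q_oil|:
643.6·2.43·(133.2 − T) = 88.74·1.97·(T − 95.7)
1563.9(133.2 − T) = 174.82(T − 95.7)
1738.8 T = 225048  ⇒  T ≈ 129.43 °C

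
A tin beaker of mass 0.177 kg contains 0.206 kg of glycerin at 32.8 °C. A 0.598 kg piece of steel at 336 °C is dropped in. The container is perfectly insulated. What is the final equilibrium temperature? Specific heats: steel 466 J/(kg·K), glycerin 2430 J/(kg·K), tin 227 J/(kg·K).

T_f ≈ 135.9 °C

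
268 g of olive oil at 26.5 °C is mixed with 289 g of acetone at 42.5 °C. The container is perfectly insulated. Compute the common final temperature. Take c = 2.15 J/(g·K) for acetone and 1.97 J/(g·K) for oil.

T_f ≈ 35.2 °C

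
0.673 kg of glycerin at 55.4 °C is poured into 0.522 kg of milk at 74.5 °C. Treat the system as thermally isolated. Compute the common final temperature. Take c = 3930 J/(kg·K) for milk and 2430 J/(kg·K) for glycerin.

T_f ≈ 66.0 °C

Conservation of energy gives ΣQ = 0:
0.522·3930·(T − 74.5) + 0.673·2430·(T − 55.4) = 0
(2051.5 + 1635.4) T = 2051.5·74.5 + 1635.4·55.4
T = 243434/3686.9 ≈ 66.03 °C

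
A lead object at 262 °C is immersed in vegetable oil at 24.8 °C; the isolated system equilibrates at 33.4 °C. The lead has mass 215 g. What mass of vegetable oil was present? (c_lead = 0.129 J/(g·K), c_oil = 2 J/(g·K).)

Heat lost by the lead = heat gained by the oil:
215×0.129×(262 − 33.4) = m×2×(33.4 − 24.8)
17.2 m = 6340.2  ⇒  m ≈ 368.6 g

m ≈ 369 g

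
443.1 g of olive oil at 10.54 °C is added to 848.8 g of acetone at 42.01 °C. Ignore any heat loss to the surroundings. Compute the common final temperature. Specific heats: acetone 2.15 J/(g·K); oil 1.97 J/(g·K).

T_f ≈ 31.8 °C

T_f = Σ m_i c_i T_i / Σ m_i c_i:
T_f = (1824.9×42.01 + 872.91×10.54) / (1824.9 + 872.91)
    = 85865 / 2697.8 ≈ 31.83 °C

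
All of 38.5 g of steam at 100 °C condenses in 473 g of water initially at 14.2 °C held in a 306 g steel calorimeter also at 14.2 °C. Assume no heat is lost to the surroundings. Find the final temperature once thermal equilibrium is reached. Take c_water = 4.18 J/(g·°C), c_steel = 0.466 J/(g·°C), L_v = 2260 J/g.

T_f ≈ 58.4 °C

Heat gained plus heat lost sum to zero:
latent heat released on condensation: 38.5×2260 = 87010; condensate cools 100→T: 38.5×4.18×(T − 100) = 160.93(T − 100); original water: 1977.1(T − 14.2); steel cup: 306×0.466×(T − 14.2) = 142.6(T − 14.2)
2280.7 T = 87010 + 16093 + 30100 = 133203
T ≈ 58.41 °C (< 100 °C, so full condensation is consistent).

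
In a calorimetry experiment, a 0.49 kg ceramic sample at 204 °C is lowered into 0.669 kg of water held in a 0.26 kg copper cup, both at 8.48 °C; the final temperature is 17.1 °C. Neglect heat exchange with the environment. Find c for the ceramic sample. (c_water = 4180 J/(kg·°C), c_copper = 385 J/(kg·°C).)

c ≈ 273 J/(kg·°C)

Net heat exchanged in the isolated system is zero:
0.49×c×(17.1 − 204) + 0.669×4180×(17.1 − 8.48) + 0.26×385×(17.1 − 8.48) = 0
-91.58 c = -24968
c = -24968/-91.58 ≈ 272.6 J/(kg·°C)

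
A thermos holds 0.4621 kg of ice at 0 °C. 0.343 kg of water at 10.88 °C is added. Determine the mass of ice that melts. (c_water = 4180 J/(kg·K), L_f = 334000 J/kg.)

Water can give up m c ΔT = 0.343·4180·10.88 = 15599 J before reaching 0 °C.
Fully melting the ice requires m_ice L_f = 0.4621·334000 = 154341 J.
That's not enough to melt it all — equilibrium is at 0 °C with ice remaining.
m_melt = 15599 / L_f = 0.0467 kg.

m_melted ≈ 0.0467 kg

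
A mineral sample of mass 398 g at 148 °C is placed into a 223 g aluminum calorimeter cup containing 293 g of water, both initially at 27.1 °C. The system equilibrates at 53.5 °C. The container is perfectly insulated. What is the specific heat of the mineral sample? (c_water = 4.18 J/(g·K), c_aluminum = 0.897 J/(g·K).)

Setting the total heat transfer to zero:
398×c×(53.5 − 148) + 293×4.18×(53.5 − 27.1) + 223×0.897×(53.5 − 27.1) = 0
-37611 c = -37614
c = -37614/-37611 ≈ 1 J/(g·K)

c ≈ 1 J/(g·K)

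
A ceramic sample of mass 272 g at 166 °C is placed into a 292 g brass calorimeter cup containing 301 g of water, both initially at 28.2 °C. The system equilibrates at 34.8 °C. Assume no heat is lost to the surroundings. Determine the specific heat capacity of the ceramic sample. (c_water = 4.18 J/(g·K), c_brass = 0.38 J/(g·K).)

Let T be the final temperature. ΣQ_i = 0:
272·c·(34.8 − 166) + 301·4.18·(34.8 − 28.2) + 292·0.38·(34.8 − 28.2) = 0
-35686 c = -9036.3
c = -9036.3/-35686 ≈ 0.2532 J/(g·K)

c ≈ 0.253 J/(g·K)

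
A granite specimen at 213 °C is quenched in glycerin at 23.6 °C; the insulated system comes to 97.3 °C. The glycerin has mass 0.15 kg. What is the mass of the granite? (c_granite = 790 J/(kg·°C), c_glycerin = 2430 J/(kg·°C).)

m ≈ 0.294 kg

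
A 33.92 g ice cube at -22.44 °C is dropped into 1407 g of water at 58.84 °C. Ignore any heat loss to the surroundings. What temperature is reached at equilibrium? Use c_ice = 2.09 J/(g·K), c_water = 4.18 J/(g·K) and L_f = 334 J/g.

T_f ≈ 55.3 °C

Heat gained plus heat lost sum to zero:
warm ice to 0 °C: 33.92·2.09·(0 − (-22.44)) = 1590.8
  fusion: m_ice L_f = 33.92·334 = 11329
  warm the meltwater: 141.79 T
  water: 5881.3(T − 58.84)
6023 T = 346053 − 12920 = 333133
T ≈ 55.31 °C (positive, so assuming full melt was valid).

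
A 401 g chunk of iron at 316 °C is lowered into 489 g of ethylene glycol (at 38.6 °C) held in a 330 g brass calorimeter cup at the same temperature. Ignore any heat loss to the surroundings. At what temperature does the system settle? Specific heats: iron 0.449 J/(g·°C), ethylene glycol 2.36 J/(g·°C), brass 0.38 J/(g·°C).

T_f ≈ 72.8 °C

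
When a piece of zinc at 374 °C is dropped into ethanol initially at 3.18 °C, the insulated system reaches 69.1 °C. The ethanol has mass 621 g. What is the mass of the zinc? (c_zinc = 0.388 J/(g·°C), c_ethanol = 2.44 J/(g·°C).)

m ≈ 844 g

Heat lost by the zinc = heat gained by the ethanol:
m×0.388×(374 − 69.1) = 621×2.44×(69.1 − 3.18)
118.3 m = 99885  ⇒  m ≈ 844.3 g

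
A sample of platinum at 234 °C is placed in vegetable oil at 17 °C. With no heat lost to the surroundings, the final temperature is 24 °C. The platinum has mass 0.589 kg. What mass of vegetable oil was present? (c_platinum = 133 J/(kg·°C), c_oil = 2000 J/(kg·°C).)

|Q_platinum| = |Q_oil|:
0.589·133·(234 − 24) = m·2000·(24 − 17)
14000 m = 16451  ⇒  m ≈ 1.175 kg

m ≈ 1.18 kg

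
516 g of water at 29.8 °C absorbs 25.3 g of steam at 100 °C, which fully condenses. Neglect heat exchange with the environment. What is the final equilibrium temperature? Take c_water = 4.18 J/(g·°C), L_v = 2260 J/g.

Taking heat into each body as positive, Σ m c ΔT = 0:
steam→water at 100 °C releases m L_v = 25.3×2260 = 57178; condensed water 100 °C→T: 105.75(T − 100); original water: 2156.9(T − 29.8)
2262.6 T = 57178 + 10575 + 64275 = 132028
T ≈ 58.35 °C (< 100 °C, so full condensation is consistent).

T_f ≈ 58.4 °C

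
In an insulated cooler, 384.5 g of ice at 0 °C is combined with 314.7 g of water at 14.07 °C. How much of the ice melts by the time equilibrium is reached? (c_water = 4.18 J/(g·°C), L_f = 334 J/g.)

Cooling the water to 0 °C releases 314.7·4.18·14.07 = 18508 J.
To melt every bit of ice: 384.5·334 = 128423 J.
18508 J < 128423 J, so only part of the ice melts and the system sits at 0 °C.
m_melt = 18508 / L_f = 55.41 g.

m_melted ≈ 55.4 g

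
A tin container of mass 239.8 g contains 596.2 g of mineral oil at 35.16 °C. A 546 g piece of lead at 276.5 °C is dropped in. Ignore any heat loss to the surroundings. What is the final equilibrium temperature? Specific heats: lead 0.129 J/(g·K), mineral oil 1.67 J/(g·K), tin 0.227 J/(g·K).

T_f ≈ 50.3 °C

Conservation of energy gives ΣQ = 0:
546*0.129*(T − 276.5) + 596.2*1.67*(T − 35.16) + 239.8*0.227*(T − 35.16) = 0
70.43(T − 276.5) + 995.65(T − 35.16) + 54.43(T − 35.16) = 0
1120.5 T = 56396
T ≈ 50.33 °C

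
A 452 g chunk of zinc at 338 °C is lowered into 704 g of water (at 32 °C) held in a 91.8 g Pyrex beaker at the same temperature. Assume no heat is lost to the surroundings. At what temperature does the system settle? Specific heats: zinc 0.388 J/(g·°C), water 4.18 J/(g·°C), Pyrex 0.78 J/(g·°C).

T_f ≈ 48.8 °C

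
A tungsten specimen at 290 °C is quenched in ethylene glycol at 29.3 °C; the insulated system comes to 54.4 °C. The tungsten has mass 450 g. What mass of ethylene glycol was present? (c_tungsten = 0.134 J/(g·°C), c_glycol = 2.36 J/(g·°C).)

Energy conservation, ΣQ = 0:
450·0.134·(54.4 − 290) + m·2.36·(54.4 − 29.3) = 0
59.24 m = 14207
m = 14207/59.24 ≈ 239.8 g

m ≈ 240 g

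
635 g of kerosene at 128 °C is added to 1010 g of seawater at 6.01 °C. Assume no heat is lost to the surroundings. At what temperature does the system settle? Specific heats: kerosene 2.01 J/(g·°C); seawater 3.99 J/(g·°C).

T_f ≈ 35.4 °C

Let T be the final temperature. ΣQ_i = 0:
635·2.01·(T − 128) + 1010·3.99·(T − 6.01) = 0
1276.3(T − 128) + 4029.9(T − 6.01) = 0
(1276.3 + 4029.9) T = 1276.3·128 + 4029.9·6.01
T = 187592/5306.2 ≈ 35.35 °C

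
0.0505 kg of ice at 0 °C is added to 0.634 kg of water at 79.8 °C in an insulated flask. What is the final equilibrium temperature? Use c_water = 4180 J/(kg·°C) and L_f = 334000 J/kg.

T_f ≈ 68.0 °C

Heat gained plus heat lost sum to zero:
melt ice: 0.0505·334000 = 16867
  meltwater 0→T: 0.0505·4180·T = 211.09 T
  water: 2650.1(T − 79.8)
2861.2 T = 211480 − 16867 = 194613
T ≈ 68.02 °C — above 0 °C, consistent with complete melting.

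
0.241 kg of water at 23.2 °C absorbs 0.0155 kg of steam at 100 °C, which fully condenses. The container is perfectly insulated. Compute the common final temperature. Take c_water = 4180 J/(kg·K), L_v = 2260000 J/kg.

T_f ≈ 60.5 °C

Taking heat into each body as positive, Σ m c ΔT = 0:
steam→water at 100 °C releases m L_v = 0.0155×2260000 = 35030
  condensate cools 100→T: 0.0155×4180×(T − 100) = 64.79(T − 100)
  water warms: 0.241×4180×(T − 23.2) = 1007.4(T − 23.2)
1072.2 T = 35030 + 6479 + 23371 = 64880
T ≈ 60.51 °C, under the boiling point, so the assumption holds.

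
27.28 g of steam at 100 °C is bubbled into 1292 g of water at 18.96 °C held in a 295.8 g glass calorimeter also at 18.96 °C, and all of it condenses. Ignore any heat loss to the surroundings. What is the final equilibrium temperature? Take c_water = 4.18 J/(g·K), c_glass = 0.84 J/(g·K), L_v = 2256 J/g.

T_f ≈ 31.2 °C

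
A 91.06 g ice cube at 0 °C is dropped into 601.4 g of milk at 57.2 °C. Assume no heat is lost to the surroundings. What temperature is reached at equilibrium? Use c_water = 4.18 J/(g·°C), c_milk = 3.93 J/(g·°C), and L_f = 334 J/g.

T_f ≈ 38.2 °C

Let T be the final temperature. ΣQ_i = 0:
melt ice: 91.06×334 = 30414
  warm the meltwater: 380.63 T
  milk: 2363.5(T − 57.2)
2744.1 T = 135192 − 30414 = 104778
T ≈ 38.18 °C — above 0 °C, consistent with complete melting.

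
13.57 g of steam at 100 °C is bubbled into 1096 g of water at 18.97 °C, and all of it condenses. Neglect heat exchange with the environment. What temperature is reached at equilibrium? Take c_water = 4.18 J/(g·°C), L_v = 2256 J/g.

T_f ≈ 26.6 °C

Energy conservation, ΣQ = 0:
condense steam: −13.57·2256 = −30614; condensate cools 100→T: 13.57·4.18·(T − 100) = 56.72(T − 100); original water: 4581.3(T − 18.97)
4638 T = 30614 + 5672.3 + 86907 = 123193
T ≈ 26.56 °C — below 100 °C, confirming all the steam condensed.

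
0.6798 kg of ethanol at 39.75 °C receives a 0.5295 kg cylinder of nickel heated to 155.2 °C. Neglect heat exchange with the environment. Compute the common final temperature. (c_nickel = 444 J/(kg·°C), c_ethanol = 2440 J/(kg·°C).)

T_f ≈ 54.1 °C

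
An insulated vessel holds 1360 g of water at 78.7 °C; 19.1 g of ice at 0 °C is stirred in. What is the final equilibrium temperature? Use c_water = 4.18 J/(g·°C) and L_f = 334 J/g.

T_f ≈ 76.5 °C

Net heat exchanged in the isolated system is zero:
fusion: m_ice L_f = 19.1·334 = 6379.4; warm the meltwater: 79.84 T; water cools: 1360·4.18·(T − 78.7) = 5684.8(T − 78.7)
5764.6 T = 447394 − 6379.4 = 441014
T ≈ 76.50 °C (positive, so assuming full melt was valid).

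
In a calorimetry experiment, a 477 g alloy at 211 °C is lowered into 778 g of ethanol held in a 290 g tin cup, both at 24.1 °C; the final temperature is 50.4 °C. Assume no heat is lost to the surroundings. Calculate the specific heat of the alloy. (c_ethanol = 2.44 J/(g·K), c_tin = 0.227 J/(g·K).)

c ≈ 0.674 J/(g·K)

Energy conservation, ΣQ = 0:
477×c×(50.4 − 211) + 778×2.44×(50.4 − 24.1) + 290×0.227×(50.4 − 24.1) = 0
-76606 c = -51657
c = -51657/-76606 ≈ 0.6743 J/(g·K)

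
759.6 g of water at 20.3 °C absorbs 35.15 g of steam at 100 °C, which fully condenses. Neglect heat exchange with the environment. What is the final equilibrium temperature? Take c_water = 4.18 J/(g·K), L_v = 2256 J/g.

T_f ≈ 47.7 °C

Energy conservation, ΣQ = 0:
condense steam: −35.15×2256 = −79298
  condensate cools 100→T: 35.15×4.18×(T − 100) = 146.93(T − 100)
  original water: 3175.1(T − 20.3)
3322.1 T = 79298 + 14693 + 64455 = 158446
T ≈ 47.70 °C — below 100 °C, confirming all the steam condensed.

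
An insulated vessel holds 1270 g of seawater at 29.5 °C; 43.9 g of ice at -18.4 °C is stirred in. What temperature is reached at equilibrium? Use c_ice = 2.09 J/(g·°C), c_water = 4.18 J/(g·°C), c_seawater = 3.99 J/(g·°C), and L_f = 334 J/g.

T_f ≈ 25.4 °C

Sum of m c ΔT and latent-heat terms is zero:
ice -18.4→0 °C: 43.9×2.09×18.4 = 1688.2
  melt ice: 43.9×334 = 14663
  warm the meltwater: 183.5 T
  seawater: 5067.3(T − 29.5)
5250.8 T = 149485 − 16351 = 133135
T ≈ 25.36 °C (positive, so assuming full melt was valid).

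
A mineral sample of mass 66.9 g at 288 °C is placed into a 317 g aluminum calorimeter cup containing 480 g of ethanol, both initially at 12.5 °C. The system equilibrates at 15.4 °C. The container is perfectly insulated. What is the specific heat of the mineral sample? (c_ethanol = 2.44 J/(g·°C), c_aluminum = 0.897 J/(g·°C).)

c ≈ 0.231 J/(g·°C)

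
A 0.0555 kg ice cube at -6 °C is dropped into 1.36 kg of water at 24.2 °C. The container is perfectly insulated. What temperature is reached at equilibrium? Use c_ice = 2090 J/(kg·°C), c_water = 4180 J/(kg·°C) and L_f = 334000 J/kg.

T_f ≈ 20.0 °C

Taking heat into each body as positive, Σ m c ΔT = 0:
ice -6→0 °C: 0.0555·2090·6 = 695.97; latent heat to melt: 0.0555·334000 = 18537; meltwater 0→T: 0.0555·4180·T = 231.99 T; water: 5684.8(T − 24.2)
5916.8 T = 137572 − 19233 = 118339
T ≈ 20.00 °C. Since T > 0 °C, the all-ice-melts assumption holds.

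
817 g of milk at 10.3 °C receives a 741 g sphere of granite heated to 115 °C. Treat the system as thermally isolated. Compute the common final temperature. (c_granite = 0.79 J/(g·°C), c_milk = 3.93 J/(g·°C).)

T_f ≈ 26.4 °C

Taking heat into each body as positive, Σ m c ΔT = 0:
741×0.79×(T − 115) + 817×3.93×(T − 10.3) = 0
3796.2 T = 100391
T = 100391/3796.2 ≈ 26.45 °C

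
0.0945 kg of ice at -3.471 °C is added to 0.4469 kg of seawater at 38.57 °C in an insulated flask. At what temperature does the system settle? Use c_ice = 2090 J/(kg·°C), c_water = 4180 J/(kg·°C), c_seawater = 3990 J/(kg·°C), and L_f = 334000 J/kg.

Conservation of energy gives ΣQ = 0:
warm ice to 0 °C: 0.0945·2090·(0 − (-3.471)) = 685.54
  fusion: m_ice L_f = 0.0945·334000 = 31563
  meltwater 0→T: 0.0945·4180·T = 395.01 T
  seawater cools: 0.4469·3990·(T − 38.57) = 1783.1(T − 38.57)
2178.1 T = 68775 − 32249 = 36527
T ≈ 16.77 °C (positive, so assuming full melt was valid).

T_f ≈ 16.8 °C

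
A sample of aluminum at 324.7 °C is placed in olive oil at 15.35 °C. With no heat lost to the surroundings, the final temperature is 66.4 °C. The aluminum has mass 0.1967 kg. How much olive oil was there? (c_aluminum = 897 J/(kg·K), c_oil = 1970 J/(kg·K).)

m ≈ 0.453 kg

|Q_aluminum| = |Q_oil|:
0.1967·897·(324.7 − 66.4) = m·1970·(66.4 − 15.35)
100569 m = 45574  ⇒  m ≈ 0.4532 kg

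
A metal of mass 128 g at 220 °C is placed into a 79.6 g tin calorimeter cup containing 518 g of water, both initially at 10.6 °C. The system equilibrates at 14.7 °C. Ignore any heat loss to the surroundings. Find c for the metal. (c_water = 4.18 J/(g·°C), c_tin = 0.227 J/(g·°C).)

Conservation of energy gives ΣQ = 0:
128×c×(14.7 − 220) + 518×4.18×(14.7 − 10.6) + 79.6×0.227×(14.7 − 10.6) = 0
-26278 c = -8951.6
c = -8951.6/-26278 ≈ 0.3406 J/(g·°C)

c ≈ 0.341 J/(g·°C)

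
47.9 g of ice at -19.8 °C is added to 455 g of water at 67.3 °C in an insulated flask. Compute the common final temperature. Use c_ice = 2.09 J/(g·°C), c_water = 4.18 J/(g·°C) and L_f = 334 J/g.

Energy conservation, ΣQ = 0:
warm ice to 0 °C: 47.9·2.09·(0 − (-19.8)) = 1982.2
  latent heat to melt: 47.9·334 = 15999
  warm the meltwater: 200.22 T
  water: 1901.9(T − 67.3)
2102.1 T = 127998 − 17981 = 110017
T ≈ 52.34 °C (positive, so assuming full melt was valid).

T_f ≈ 52.3 °C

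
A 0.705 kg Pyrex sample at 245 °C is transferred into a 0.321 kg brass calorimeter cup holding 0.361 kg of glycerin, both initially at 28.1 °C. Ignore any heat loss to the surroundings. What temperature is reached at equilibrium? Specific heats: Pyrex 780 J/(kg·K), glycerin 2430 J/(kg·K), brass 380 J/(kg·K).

T_f ≈ 105.1 °C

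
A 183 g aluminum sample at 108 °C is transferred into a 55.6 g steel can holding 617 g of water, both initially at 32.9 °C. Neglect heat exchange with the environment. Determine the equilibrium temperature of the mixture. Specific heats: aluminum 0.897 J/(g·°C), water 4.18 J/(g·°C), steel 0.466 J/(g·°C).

T_f ≈ 37.4 °C

Taking heat into each body as positive, Σ m c ΔT = 0:
183*0.897*(T − 108) + 617*4.18*(T − 32.9) + 55.6*0.466*(T − 32.9) = 0
2769.1 T = 103432
T ≈ 37.35 °C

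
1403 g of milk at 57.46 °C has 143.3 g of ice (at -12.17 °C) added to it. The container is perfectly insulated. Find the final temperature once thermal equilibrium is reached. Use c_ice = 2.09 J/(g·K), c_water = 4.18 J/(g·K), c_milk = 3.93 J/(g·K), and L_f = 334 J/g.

T_f ≈ 43.4 °C

Taking heat into each body as positive, Σ m c ΔT = 0:
warm ice to 0 °C: 143.3·2.09·(0 − (-12.17)) = 3644.9; melt ice: 143.3·334 = 47862; warm the meltwater: 598.99 T; milk: 5513.8(T − 57.46)
6112.8 T = 316822 − 51507 = 265315
T ≈ 43.40 °C. Since T > 0 °C, the all-ice-melts assumption holds.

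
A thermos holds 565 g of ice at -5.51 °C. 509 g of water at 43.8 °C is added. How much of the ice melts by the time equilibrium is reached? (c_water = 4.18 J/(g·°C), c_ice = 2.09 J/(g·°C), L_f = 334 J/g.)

m_melted ≈ 260 g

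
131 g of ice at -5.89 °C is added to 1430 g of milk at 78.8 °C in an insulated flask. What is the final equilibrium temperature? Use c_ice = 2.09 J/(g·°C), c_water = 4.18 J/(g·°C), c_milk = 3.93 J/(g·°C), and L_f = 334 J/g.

T_f ≈ 64.4 °C

Heat gained plus heat lost sum to zero:
ice -5.89→0 °C: 131·2.09·5.89 = 1612.6; melt ice: 131·334 = 43754; warm the meltwater: 547.58 T; milk: 5619.9(T − 78.8)
6167.5 T = 442848 − 45367 = 397481
T ≈ 64.45 °C. Since T > 0 °C, the all-ice-melts assumption holds.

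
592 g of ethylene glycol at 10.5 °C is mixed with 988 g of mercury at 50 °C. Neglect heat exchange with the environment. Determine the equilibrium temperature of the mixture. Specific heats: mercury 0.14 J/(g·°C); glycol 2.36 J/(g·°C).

T_f = Σ m_i c_i T_i / Σ m_i c_i:
T_f = (138.32×50 + 1397.1×10.5) / (138.32 + 1397.1)
    = 21586 / 1535.4 ≈ 14.06 °C

T_f ≈ 14.1 °C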